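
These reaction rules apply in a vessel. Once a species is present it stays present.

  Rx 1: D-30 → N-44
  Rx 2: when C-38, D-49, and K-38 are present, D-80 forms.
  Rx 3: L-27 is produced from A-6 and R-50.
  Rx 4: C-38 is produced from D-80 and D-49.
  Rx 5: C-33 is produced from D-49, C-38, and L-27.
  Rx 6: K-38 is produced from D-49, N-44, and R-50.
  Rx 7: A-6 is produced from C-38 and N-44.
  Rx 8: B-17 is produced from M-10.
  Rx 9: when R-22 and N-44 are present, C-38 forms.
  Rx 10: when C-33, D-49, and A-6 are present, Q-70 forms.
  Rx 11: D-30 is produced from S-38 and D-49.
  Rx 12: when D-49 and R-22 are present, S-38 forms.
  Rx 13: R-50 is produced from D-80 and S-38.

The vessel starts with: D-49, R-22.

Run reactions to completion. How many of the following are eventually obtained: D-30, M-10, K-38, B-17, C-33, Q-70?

D-49 and R-22 present → S-38 forms (Rx 12).
S-38 and D-49 present → D-30 forms (Rx 11).
D-30: reached.
No rule produces M-10, and it is not given.
K-38 would need D-49, N-44, and R-50 (Rx 6), but R-50 never forms.
B-17 would need M-10 (Rx 8), but M-10 never forms.
C-33 would need D-49, C-38, and L-27 (Rx 5), but L-27 never forms.
Q-70 would need C-33, D-49, and A-6 (Rx 10), but C-33 never forms.
Reached: D-30 — 1 of the 6.

1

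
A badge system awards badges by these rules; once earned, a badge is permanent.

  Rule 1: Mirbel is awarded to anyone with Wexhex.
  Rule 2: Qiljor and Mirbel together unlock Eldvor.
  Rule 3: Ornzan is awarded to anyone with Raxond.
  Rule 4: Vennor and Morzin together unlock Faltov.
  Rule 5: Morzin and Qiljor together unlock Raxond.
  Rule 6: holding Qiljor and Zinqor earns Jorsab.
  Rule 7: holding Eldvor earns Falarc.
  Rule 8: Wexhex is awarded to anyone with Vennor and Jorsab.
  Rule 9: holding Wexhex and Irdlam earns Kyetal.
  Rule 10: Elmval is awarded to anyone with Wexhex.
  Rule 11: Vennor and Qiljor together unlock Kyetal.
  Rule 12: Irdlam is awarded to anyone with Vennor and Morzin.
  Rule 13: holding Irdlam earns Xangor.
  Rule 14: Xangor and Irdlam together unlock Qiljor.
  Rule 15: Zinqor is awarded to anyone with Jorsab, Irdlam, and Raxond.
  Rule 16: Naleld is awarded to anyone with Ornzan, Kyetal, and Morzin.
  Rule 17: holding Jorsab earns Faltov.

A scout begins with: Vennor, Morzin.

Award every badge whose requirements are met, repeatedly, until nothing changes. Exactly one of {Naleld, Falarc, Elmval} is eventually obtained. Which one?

With Vennor and Morzin, Irdlam is earned (Rule 12).
With Irdlam, Xangor is earned (Rule 13).
With Xangor and Irdlam, Qiljor is earned (Rule 14).
With Vennor and Qiljor, Kyetal is earned (Rule 11).
With Morzin and Qiljor, Raxond is earned (Rule 5).
With Raxond, Ornzan is earned (Rule 3).
With Ornzan, Kyetal, and Morzin, Naleld is earned (Rule 16).
Falarc would need Eldvor (Rule 7), but Eldvor is never earned. Elmval would need Wexhex (Rule 10), but Wexhex is never earned.

Naleld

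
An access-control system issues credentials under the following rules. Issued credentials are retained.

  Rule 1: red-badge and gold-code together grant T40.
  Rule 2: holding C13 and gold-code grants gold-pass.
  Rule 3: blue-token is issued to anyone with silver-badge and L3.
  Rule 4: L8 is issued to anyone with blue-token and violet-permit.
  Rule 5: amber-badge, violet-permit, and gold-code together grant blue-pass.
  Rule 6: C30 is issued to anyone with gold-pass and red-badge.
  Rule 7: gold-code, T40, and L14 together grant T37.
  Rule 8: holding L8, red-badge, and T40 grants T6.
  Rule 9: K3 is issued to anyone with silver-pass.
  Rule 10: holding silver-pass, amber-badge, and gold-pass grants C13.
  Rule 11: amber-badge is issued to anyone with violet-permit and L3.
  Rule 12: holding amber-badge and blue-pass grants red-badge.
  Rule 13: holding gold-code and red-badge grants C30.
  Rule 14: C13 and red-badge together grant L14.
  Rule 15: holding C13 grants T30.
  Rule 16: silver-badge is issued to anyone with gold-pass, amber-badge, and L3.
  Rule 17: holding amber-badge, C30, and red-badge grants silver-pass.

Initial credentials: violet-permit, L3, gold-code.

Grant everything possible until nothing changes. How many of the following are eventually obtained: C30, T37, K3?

2

Holding violet-permit and L3 grants amber-badge (Rule 11).
Holding amber-badge, violet-permit, and gold-code grants blue-pass (Rule 5).
Holding amber-badge and blue-pass grants red-badge (Rule 12).
Holding gold-code and red-badge grants C30 (Rule 13).
Holding amber-badge, C30, and red-badge grants silver-pass (Rule 17).
Holding silver-pass grants K3 (Rule 9).
C30: reached.
T37 would need gold-code, T40, and L14 (Rule 7), but L14 is never granted.
K3: reached.
Reached: C30 and K3 — 2 of the 3.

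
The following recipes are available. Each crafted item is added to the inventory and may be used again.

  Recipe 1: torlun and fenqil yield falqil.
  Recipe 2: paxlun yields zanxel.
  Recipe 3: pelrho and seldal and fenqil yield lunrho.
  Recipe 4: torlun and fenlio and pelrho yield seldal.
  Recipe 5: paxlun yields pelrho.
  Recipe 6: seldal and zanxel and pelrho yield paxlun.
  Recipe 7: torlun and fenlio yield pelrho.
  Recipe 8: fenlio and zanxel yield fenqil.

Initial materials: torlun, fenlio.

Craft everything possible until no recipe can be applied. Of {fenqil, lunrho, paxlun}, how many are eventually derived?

fenqil would need fenlio and zanxel (Recipe 8), but zanxel is never obtained.
lunrho would need pelrho, seldal, and fenqil (Recipe 3), but fenqil is never obtained.
paxlun would need seldal, zanxel, and pelrho (Recipe 6), but zanxel is never obtained.
None of the 3 are reached.

0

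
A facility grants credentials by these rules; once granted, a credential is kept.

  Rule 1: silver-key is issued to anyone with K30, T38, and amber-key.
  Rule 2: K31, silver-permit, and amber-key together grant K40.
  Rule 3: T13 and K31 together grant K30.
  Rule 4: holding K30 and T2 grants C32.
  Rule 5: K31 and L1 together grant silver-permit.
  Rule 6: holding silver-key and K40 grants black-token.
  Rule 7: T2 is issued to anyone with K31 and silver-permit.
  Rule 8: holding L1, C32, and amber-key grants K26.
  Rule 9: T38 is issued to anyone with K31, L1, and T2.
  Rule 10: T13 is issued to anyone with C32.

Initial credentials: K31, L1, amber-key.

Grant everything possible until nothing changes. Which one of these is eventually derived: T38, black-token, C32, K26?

T38

Holding K31 and L1 grants silver-permit (Rule 5).
Holding K31 and silver-permit grants T2 (Rule 7).
Holding K31, L1, and T2 grants T38 (Rule 9).
K26 would need L1, C32, and amber-key (Rule 8), but C32 is never granted. C32 would need K30 and T2 (Rule 4), but K30 is never granted. black-token would need silver-key and K40 (Rule 6), but silver-key is never granted.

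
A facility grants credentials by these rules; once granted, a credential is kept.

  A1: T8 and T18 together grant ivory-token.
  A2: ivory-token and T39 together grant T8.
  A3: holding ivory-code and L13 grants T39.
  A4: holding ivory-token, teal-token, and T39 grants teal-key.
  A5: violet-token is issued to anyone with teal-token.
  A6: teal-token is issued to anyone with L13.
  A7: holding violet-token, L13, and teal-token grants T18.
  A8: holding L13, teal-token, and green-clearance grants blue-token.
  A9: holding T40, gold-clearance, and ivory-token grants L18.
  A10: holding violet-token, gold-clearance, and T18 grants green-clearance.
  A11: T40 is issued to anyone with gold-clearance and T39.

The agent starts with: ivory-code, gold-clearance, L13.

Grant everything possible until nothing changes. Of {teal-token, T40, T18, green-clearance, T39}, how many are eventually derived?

Holding ivory-code and L13 grants T39 (A3).
Holding L13 grants teal-token (A6).
Holding teal-token grants violet-token (A5).
Holding gold-clearance and T39 grants T40 (A11).
Holding violet-token, L13, and teal-token grants T18 (A7).
Holding violet-token, gold-clearance, and T18 grants green-clearance (A10).
teal-token: reached.
T40: reached.
T18: reached.
green-clearance: reached.
T39: reached.
All 5 are reached.

5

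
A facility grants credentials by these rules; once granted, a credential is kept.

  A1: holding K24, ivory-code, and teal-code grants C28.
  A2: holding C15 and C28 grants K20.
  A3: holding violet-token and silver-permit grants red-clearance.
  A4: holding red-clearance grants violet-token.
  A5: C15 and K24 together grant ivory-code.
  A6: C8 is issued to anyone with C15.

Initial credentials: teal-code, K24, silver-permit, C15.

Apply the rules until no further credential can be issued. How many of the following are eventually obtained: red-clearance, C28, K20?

2

Holding C15 and K24 grants ivory-code (A5).
Holding K24, ivory-code, and teal-code grants C28 (A1).
Holding C15 and C28 grants K20 (A2).
red-clearance would need violet-token and silver-permit (A3), but violet-token is never granted.
C28: reached.
K20: reached.
Reached: C28 and K20 — 2 of the 3.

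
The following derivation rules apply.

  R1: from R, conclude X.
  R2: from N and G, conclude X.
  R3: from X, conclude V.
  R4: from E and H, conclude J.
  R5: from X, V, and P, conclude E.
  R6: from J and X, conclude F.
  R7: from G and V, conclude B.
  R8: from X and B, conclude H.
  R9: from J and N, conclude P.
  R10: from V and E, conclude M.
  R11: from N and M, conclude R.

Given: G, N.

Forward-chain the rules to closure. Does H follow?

From N and G, R2 gives X.
From X, R3 gives V.
From G and V, R7 gives B.
From X and B, R8 gives H.

Yes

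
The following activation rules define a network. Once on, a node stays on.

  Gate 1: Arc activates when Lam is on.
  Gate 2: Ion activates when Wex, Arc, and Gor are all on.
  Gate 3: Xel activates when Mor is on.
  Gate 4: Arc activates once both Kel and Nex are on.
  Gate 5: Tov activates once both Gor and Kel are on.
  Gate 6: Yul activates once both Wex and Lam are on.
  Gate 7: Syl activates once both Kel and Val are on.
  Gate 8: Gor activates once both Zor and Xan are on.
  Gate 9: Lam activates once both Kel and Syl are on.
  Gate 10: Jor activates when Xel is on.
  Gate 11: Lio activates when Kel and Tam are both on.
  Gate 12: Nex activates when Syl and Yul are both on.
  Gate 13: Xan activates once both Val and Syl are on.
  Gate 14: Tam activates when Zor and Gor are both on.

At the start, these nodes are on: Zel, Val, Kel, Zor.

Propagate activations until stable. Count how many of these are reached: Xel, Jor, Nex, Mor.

Xel would need Mor (Gate 3), but Mor never turns on.
Jor would need Xel (Gate 10), but Xel never turns on.
Nex would need Syl and Yul (Gate 12), but Yul never turns on.
No rule produces Mor, and it is not given.
None of the 4 are reached.

0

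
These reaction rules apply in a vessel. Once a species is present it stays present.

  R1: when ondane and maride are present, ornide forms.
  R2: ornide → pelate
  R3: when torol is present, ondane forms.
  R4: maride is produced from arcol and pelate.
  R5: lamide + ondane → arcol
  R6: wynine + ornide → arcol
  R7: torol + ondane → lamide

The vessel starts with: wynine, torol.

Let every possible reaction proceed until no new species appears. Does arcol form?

Yes

torol present → ondane forms (R3).
torol and ondane present → lamide forms (R7).
lamide and ondane present → arcol forms (R5).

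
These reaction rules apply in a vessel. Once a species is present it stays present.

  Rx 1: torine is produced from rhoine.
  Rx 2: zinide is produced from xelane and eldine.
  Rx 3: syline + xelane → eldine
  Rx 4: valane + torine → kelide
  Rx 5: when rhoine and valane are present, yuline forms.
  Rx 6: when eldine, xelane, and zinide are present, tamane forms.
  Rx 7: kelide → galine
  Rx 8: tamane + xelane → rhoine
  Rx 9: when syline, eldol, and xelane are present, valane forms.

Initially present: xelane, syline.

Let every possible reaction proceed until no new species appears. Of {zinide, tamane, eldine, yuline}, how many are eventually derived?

syline and xelane present → eldine forms (Rx 3).
xelane and eldine present → zinide forms (Rx 2).
eldine, xelane, and zinide present → tamane forms (Rx 6).
zinide: reached.
tamane: reached.
eldine: reached.
yuline would need rhoine and valane (Rx 5), but valane never forms.
Reached: zinide, tamane, and eldine — 3 of the 4.

3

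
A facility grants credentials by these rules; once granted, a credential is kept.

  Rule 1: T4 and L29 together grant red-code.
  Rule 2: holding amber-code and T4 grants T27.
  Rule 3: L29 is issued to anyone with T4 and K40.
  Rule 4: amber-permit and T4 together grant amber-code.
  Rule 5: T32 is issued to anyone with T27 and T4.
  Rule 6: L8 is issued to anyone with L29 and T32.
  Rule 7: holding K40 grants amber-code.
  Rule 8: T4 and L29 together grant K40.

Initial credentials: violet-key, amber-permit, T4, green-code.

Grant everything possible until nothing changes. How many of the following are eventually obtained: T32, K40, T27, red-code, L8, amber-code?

Holding amber-permit and T4 grants amber-code (Rule 4).
Holding amber-code and T4 grants T27 (Rule 2).
Holding T27 and T4 grants T32 (Rule 5).
T32: reached.
K40 would need T4 and L29 (Rule 8), but L29 is never granted.
T27: reached.
red-code would need T4 and L29 (Rule 1), but L29 is never granted.
L8 would need L29 and T32 (Rule 6), but L29 is never granted.
amber-code: reached.
Reached: T32, T27, and amber-code — 3 of the 6.

3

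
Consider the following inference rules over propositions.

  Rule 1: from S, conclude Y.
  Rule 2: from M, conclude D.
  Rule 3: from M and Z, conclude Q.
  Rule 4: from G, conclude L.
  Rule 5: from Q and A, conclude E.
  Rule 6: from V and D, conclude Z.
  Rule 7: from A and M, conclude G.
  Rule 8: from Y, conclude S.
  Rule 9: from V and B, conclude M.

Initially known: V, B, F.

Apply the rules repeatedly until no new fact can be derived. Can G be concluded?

No

G would need A and M (Rule 7), but A is never established.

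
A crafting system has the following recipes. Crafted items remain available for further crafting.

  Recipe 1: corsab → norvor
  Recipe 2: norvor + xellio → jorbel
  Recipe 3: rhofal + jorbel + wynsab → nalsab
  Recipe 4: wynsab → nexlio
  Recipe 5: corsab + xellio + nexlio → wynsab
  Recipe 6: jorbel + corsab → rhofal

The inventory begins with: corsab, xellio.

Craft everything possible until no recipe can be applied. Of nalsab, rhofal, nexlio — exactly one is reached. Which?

rhofal

Using Recipe 1, corsab makes norvor.
Using Recipe 2, norvor and xellio make jorbel.
jorbel + corsab → rhofal (Recipe 6).
nalsab would need rhofal, jorbel, and wynsab (Recipe 3), but wynsab is never obtained. nexlio would need wynsab (Recipe 4), but wynsab is never obtained.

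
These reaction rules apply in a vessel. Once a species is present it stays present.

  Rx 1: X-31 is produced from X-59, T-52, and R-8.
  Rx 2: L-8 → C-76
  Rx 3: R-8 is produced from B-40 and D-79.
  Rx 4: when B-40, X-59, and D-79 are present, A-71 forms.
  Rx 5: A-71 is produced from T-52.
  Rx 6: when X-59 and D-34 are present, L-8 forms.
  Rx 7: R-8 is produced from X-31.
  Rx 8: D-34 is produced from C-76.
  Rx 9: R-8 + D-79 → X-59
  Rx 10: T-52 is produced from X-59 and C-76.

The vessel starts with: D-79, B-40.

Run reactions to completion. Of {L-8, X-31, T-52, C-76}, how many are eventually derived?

0

L-8 would need X-59 and D-34 (Rx 6), but D-34 never forms.
X-31 would need X-59, T-52, and R-8 (Rx 1), but T-52 never forms.
T-52 would need X-59 and C-76 (Rx 10), but C-76 never forms.
C-76 would need L-8 (Rx 2), but L-8 never forms.
None of the 4 are reached.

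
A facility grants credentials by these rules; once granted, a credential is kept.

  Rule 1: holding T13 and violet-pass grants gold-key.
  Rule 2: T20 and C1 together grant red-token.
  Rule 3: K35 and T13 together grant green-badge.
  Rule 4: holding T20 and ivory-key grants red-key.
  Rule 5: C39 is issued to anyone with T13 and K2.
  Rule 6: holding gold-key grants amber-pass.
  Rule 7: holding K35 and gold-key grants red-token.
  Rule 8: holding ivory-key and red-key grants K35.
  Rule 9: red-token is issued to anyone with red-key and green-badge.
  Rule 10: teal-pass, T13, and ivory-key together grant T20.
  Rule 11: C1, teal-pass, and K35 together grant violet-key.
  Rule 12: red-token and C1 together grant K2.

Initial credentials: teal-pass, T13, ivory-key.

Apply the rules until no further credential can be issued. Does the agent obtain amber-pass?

amber-pass would need gold-key (Rule 6), but gold-key is never granted.

No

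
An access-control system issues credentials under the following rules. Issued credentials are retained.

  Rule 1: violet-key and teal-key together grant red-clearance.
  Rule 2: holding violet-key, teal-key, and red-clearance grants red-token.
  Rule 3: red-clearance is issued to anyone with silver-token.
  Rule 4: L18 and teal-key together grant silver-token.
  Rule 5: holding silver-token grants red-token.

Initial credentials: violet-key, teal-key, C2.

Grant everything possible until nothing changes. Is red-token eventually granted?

Yes

Holding violet-key and teal-key grants red-clearance (Rule 1).
Holding violet-key, teal-key, and red-clearance grants red-token (Rule 2).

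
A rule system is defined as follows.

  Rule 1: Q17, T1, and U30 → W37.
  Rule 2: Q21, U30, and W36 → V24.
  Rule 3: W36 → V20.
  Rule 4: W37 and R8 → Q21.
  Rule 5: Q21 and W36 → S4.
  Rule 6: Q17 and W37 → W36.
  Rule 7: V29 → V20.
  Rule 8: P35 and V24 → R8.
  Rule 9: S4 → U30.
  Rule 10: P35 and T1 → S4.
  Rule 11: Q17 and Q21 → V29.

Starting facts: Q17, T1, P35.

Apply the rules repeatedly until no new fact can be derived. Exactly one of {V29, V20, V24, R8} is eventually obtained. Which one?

V20

P35 and T1 hold, so S4 follows (Rule 10).
From S4, Rule 9 gives U30.
From Q17, T1, and U30, Rule 1 gives W37.
Q17 and W37 hold, so W36 follows (Rule 6).
From W36, Rule 3 gives V20.
R8 would need P35 and V24 (Rule 8), but V24 is never established. V29 would need Q17 and Q21 (Rule 11), but Q21 is never established. V24 would need Q21, U30, and W36 (Rule 2), but Q21 is never established.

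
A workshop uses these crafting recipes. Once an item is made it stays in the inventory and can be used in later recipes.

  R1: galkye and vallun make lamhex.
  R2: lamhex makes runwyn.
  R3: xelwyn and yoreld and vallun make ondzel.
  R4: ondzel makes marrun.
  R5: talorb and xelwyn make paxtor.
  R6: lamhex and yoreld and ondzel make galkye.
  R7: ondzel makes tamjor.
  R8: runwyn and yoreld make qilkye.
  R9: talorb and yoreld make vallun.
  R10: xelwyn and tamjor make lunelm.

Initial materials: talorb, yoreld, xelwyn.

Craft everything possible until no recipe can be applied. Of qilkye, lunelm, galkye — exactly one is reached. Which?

talorb and yoreld → vallun (R9).
Using R3, xelwyn, yoreld, and vallun make ondzel.
ondzel → tamjor (R7).
Using R10, xelwyn and tamjor make lunelm.
galkye would need lamhex, yoreld, and ondzel (R6), but lamhex is never obtained. qilkye would need runwyn and yoreld (R8), but runwyn is never obtained.

lunelm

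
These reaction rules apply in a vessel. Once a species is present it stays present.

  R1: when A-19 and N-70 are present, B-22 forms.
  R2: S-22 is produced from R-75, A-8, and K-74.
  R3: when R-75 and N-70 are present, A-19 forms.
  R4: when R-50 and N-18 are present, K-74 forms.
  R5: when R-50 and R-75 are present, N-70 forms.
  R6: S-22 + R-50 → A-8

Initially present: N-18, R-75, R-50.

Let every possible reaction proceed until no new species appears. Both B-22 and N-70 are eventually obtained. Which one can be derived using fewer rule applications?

N-70: R-50 and R-75 present → N-70 forms (R5). [1 rule application]
B-22: R-50 and R-75 present → N-70 forms (R5). R-75 and N-70 present → A-19 forms (R3). A-19 and N-70 present → B-22 forms (R1). [3 rule applications]
N-70 needs fewer.

N-70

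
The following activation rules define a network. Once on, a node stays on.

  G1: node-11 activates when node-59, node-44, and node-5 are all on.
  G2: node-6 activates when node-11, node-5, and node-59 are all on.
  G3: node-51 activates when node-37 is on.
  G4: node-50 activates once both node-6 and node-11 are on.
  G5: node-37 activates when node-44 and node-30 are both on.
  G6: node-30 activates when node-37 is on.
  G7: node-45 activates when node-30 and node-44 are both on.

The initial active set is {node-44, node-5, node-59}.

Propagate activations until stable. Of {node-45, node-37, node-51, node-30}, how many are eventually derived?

node-45 would need node-30 and node-44 (G7), but node-30 never turns on.
node-37 would need node-44 and node-30 (G5), but node-30 never turns on.
node-51 would need node-37 (G3), but node-37 never turns on.
node-30 would need node-37 (G6), but node-37 never turns on.
None of the 4 are reached.

0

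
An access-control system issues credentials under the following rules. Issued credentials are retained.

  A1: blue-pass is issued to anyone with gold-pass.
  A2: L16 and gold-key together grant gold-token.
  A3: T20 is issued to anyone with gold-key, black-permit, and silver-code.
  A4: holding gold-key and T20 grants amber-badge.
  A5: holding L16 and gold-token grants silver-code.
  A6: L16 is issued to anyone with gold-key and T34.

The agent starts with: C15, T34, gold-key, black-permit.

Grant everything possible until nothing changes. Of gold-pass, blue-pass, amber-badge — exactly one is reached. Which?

Holding gold-key and T34 grants L16 (A6).
Holding L16 and gold-key grants gold-token (A2).
Holding L16 and gold-token grants silver-code (A5).
Holding gold-key, black-permit, and silver-code grants T20 (A3).
Holding gold-key and T20 grants amber-badge (A4).
No rule produces gold-pass, and it is not given. blue-pass would need gold-pass (A1), but gold-pass is never granted.

amber-badge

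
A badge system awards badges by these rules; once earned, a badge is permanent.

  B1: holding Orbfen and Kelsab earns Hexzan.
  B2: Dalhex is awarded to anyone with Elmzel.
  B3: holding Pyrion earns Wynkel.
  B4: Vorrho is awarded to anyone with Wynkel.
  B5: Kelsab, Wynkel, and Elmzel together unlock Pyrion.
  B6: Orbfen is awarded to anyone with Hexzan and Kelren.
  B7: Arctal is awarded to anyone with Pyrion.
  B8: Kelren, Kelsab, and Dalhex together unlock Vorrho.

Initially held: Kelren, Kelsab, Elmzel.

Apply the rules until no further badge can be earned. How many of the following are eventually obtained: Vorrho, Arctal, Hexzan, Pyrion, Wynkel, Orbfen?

1

With Elmzel, Dalhex is earned (B2).
With Kelren, Kelsab, and Dalhex, Vorrho is earned (B8).
Vorrho: reached.
Arctal would need Pyrion (B7), but Pyrion is never earned.
Hexzan would need Orbfen and Kelsab (B1), but Orbfen is never earned.
Pyrion would need Kelsab, Wynkel, and Elmzel (B5), but Wynkel is never earned.
Wynkel would need Pyrion (B3), but Pyrion is never earned.
Orbfen would need Hexzan and Kelren (B6), but Hexzan is never earned.
Reached: Vorrho — 1 of the 6.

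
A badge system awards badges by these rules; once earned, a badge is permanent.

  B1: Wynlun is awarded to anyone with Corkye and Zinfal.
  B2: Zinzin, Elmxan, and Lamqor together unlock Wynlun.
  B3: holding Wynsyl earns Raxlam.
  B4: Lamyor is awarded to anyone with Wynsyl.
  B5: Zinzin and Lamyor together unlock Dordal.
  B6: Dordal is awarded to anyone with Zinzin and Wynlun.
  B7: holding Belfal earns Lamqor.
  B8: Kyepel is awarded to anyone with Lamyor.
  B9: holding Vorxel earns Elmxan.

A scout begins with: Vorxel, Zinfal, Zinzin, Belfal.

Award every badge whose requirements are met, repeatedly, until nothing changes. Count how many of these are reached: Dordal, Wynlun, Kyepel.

2

With Belfal, Lamqor is earned (B7).
With Vorxel, Elmxan is earned (B9).
With Zinzin, Elmxan, and Lamqor, Wynlun is earned (B2).
With Zinzin and Wynlun, Dordal is earned (B6).
Dordal: reached.
Wynlun: reached.
Kyepel would need Lamyor (B8), but Lamyor is never earned.
Reached: Dordal and Wynlun — 2 of the 3.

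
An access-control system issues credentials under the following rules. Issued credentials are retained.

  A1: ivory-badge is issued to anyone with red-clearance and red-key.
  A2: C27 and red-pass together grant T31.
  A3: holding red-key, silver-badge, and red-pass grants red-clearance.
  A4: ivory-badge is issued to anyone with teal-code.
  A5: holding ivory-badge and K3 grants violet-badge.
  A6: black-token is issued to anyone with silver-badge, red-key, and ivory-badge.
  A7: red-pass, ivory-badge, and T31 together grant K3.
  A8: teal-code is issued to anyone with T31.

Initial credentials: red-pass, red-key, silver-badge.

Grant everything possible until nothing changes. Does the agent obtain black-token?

Yes

Holding red-key, silver-badge, and red-pass grants red-clearance (A3).
Holding red-clearance and red-key grants ivory-badge (A1).
Holding silver-badge, red-key, and ivory-badge grants black-token (A6).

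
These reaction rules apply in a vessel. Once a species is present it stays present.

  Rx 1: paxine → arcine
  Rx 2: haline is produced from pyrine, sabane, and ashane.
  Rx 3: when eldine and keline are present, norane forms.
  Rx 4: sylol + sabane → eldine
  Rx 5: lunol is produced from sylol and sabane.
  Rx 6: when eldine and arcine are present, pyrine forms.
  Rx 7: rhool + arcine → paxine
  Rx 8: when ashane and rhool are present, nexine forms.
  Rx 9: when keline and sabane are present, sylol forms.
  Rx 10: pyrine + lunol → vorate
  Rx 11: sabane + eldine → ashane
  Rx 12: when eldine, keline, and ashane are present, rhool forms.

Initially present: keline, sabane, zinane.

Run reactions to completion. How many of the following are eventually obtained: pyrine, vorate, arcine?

pyrine would need eldine and arcine (Rx 6), but arcine never forms.
vorate would need pyrine and lunol (Rx 10), but pyrine never forms.
arcine would need paxine (Rx 1), but paxine never forms.
None of the 3 are reached.

0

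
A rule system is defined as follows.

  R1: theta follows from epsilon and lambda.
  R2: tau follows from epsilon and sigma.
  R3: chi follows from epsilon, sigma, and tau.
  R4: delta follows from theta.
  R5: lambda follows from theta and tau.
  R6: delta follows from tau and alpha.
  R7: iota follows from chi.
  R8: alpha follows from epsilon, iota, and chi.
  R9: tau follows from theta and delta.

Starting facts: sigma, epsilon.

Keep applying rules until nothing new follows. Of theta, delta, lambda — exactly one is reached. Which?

delta

epsilon and sigma hold, so tau follows (R2).
From epsilon, sigma, and tau, R3 gives chi.
From chi, R7 gives iota.
From epsilon, iota, and chi, R8 gives alpha.
tau and alpha hold, so delta follows (R6).
lambda would need theta and tau (R5), but theta is never established. theta would need epsilon and lambda (R1), but lambda is never established.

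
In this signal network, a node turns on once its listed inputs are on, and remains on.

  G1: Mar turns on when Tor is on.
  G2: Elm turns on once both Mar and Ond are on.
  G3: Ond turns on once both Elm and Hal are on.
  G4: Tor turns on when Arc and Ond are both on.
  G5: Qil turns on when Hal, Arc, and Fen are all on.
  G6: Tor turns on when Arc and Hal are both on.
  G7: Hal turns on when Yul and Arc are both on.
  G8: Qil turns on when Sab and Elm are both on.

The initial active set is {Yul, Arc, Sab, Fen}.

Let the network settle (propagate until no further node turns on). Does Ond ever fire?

No

Ond would need Elm and Hal (G3), but Elm never turns on.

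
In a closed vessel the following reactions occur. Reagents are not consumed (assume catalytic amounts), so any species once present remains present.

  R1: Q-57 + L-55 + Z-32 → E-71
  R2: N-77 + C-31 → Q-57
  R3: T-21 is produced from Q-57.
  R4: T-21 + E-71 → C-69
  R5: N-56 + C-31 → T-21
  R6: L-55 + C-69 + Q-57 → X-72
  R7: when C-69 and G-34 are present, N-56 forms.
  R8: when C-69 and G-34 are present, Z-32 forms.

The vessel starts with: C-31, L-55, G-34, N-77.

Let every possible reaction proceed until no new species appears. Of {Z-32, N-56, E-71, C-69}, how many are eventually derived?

Z-32 would need C-69 and G-34 (R8), but C-69 never forms.
N-56 would need C-69 and G-34 (R7), but C-69 never forms.
E-71 would need Q-57, L-55, and Z-32 (R1), but Z-32 never forms.
C-69 would need T-21 and E-71 (R4), but E-71 never forms.
None of the 4 are reached.

0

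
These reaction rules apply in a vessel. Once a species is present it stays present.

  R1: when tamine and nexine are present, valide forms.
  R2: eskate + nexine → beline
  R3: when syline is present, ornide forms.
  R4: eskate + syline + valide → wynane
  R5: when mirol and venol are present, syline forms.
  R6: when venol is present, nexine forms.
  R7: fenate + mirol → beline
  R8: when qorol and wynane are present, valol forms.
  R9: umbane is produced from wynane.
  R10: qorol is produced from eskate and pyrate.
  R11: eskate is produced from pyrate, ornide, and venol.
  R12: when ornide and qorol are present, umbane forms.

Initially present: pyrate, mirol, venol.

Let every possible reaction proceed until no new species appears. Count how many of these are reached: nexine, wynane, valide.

venol present → nexine forms (R6).
nexine: reached.
wynane would need eskate, syline, and valide (R4), but valide never forms.
valide would need tamine and nexine (R1), but tamine never forms.
Reached: nexine — 1 of the 3.

1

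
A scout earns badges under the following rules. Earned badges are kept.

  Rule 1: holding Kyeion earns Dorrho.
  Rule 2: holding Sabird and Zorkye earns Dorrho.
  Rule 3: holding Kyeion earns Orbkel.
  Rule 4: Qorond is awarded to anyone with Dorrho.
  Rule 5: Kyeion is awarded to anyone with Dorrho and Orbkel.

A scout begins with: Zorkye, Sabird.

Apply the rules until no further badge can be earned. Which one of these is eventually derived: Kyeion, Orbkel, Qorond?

With Sabird and Zorkye, Dorrho is earned (Rule 2).
With Dorrho, Qorond is earned (Rule 4).
Kyeion would need Dorrho and Orbkel (Rule 5), but Orbkel is never earned. Orbkel would need Kyeion (Rule 3), but Kyeion is never earned.

Qorond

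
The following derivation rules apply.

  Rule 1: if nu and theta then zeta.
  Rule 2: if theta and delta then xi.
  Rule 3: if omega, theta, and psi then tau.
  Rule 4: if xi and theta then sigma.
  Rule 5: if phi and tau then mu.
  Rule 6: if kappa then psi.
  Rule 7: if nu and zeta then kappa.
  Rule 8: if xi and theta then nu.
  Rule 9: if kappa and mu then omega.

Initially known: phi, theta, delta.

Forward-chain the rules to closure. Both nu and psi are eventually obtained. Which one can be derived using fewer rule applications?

nu: From theta and delta, Rule 2 gives xi. From xi and theta, Rule 8 gives nu. [2 rule applications]
psi: From theta and delta, Rule 2 gives xi. xi and theta hold, so nu follows (Rule 8). From nu and theta, Rule 1 gives zeta. nu and zeta hold, so kappa follows (Rule 7). From kappa, Rule 6 gives psi. [5 rule applications]
nu needs fewer.

nu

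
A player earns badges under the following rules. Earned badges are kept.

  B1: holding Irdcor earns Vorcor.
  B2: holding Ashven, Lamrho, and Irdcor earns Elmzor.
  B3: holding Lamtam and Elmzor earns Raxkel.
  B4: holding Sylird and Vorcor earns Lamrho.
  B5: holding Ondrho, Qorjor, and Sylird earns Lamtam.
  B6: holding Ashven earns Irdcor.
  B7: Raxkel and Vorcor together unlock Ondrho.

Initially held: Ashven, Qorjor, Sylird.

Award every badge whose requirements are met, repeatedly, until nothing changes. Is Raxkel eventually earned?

No

Raxkel would need Lamtam and Elmzor (B3), but Lamtam is never earned.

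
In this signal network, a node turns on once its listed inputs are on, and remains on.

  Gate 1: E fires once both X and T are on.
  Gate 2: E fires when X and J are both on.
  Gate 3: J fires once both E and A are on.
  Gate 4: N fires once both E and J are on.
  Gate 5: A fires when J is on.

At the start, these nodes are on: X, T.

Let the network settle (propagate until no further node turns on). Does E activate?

Yes

X and T are on, so E fires (Gate 1).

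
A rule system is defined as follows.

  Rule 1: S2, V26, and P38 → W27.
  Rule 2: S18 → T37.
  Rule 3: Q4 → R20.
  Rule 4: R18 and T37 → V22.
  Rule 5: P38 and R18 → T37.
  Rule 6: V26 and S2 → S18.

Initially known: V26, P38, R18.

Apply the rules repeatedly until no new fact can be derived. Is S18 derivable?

S18 would need V26 and S2 (Rule 6), but S2 is never established.

No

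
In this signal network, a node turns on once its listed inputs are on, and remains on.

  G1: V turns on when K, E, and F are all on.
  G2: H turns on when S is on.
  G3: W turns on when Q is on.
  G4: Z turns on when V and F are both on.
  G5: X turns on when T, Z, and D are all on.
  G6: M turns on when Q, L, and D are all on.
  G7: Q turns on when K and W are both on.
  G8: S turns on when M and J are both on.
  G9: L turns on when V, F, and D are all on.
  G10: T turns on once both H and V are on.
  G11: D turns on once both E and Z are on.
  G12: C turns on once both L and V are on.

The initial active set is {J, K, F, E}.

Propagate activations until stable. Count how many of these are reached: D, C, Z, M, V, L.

G1: K, E, and F on → V on.
V and F are on, so Z turns on (G4).
G11: E and Z on → D on.
V, F, and D are on, so L turns on (G9).
G12: L and V on → C on.
D: reached.
C: reached.
Z: reached.
M would need Q, L, and D (G6), but Q never turns on.
V: reached.
L: reached.
Reached: D, C, Z, V, and L — 5 of the 6.

5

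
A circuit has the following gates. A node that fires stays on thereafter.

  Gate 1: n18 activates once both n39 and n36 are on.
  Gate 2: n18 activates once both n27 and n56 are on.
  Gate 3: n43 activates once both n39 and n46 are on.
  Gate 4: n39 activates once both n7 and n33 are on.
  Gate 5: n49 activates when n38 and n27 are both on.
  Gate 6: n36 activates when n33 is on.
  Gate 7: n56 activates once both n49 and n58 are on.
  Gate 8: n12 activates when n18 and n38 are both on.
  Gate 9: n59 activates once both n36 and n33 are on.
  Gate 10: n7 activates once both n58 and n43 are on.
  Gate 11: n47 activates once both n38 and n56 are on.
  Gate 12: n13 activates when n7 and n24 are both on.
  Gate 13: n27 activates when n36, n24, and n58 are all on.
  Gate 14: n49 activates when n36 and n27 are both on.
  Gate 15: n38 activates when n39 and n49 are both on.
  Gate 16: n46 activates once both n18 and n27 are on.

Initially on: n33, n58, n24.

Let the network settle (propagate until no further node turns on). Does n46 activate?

Yes

Gate 6: n33 on → n36 on.
Gate 13: n36, n24, and n58 on → n27 on.
Gate 14: n36 and n27 on → n49 on.
Gate 7: n49 and n58 on → n56 on.
n27 and n56 are on, so n18 activates (Gate 2).
Gate 16: n18 and n27 on → n46 on.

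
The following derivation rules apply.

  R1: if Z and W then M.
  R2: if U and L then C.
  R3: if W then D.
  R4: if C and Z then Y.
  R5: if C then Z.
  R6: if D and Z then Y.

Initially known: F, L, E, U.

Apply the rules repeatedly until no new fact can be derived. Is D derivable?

D would need W (R3), but W is never established.

No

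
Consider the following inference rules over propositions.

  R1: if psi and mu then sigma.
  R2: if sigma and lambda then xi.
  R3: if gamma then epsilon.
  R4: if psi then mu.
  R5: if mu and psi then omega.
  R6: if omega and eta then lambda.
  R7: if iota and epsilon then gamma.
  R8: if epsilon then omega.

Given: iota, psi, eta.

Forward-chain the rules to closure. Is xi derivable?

From psi, R4 gives mu.
From mu and psi, R5 gives omega.
From psi and mu, R1 gives sigma.
omega and eta hold, so lambda follows (R6).
sigma and lambda hold, so xi follows (R2).

Yes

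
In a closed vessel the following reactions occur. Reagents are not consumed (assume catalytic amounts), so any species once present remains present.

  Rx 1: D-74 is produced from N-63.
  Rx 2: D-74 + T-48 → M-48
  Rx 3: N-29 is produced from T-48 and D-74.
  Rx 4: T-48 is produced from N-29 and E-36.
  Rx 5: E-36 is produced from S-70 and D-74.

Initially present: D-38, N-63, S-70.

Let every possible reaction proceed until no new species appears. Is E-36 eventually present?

Yes

N-63 present → D-74 forms (Rx 1).
S-70 and D-74 present → E-36 forms (Rx 5).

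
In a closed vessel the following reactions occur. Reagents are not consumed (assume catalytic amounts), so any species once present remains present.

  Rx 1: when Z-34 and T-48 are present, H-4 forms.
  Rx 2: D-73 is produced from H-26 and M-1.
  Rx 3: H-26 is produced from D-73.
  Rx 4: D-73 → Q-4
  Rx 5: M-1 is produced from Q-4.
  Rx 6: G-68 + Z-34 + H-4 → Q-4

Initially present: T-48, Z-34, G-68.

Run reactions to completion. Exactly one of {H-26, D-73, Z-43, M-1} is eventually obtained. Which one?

M-1

Z-34 and T-48 present → H-4 forms (Rx 1).
G-68, Z-34, and H-4 present → Q-4 forms (Rx 6).
Q-4 present → M-1 forms (Rx 5).
D-73 would need H-26 and M-1 (Rx 2), but H-26 never forms. No rule produces Z-43, and it is not given. H-26 would need D-73 (Rx 3), but D-73 never forms.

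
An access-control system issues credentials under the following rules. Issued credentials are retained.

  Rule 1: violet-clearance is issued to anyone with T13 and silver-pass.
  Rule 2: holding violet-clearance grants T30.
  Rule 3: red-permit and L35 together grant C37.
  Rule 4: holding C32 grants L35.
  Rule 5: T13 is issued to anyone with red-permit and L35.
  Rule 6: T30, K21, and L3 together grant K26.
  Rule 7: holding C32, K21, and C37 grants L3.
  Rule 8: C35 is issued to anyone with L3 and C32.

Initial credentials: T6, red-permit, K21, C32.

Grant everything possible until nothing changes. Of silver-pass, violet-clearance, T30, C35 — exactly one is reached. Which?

Holding C32 grants L35 (Rule 4).
Holding red-permit and L35 grants C37 (Rule 3).
Holding C32, K21, and C37 grants L3 (Rule 7).
Holding L3 and C32 grants C35 (Rule 8).
T30 would need violet-clearance (Rule 2), but violet-clearance is never granted. No rule produces silver-pass, and it is not given. violet-clearance would need T13 and silver-pass (Rule 1), but silver-pass is never granted.

C35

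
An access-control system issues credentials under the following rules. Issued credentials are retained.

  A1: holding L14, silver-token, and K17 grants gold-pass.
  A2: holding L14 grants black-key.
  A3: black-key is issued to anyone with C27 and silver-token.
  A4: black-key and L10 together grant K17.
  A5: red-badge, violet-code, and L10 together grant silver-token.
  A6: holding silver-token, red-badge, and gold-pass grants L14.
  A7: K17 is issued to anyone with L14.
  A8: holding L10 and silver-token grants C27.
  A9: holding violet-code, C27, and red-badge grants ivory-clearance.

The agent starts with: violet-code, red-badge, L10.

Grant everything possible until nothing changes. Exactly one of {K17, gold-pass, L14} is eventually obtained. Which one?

K17

Holding red-badge, violet-code, and L10 grants silver-token (A5).
Holding L10 and silver-token grants C27 (A8).
Holding C27 and silver-token grants black-key (A3).
Holding black-key and L10 grants K17 (A4).
L14 would need silver-token, red-badge, and gold-pass (A6), but gold-pass is never granted. gold-pass would need L14, silver-token, and K17 (A1), but L14 is never granted.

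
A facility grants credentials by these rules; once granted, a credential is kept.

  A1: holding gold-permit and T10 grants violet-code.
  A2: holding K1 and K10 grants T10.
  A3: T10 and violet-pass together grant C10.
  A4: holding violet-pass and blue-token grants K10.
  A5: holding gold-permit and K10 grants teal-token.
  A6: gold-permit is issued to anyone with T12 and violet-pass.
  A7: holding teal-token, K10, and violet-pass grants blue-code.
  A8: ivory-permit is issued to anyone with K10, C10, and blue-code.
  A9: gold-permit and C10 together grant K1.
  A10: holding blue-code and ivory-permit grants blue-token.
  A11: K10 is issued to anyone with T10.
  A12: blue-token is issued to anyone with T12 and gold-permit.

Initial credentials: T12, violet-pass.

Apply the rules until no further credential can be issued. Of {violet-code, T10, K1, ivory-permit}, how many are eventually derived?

0

violet-code would need gold-permit and T10 (A1), but T10 is never granted.
T10 would need K1 and K10 (A2), but K1 is never granted.
K1 would need gold-permit and C10 (A9), but C10 is never granted.
ivory-permit would need K10, C10, and blue-code (A8), but C10 is never granted.
None of the 4 are reached.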